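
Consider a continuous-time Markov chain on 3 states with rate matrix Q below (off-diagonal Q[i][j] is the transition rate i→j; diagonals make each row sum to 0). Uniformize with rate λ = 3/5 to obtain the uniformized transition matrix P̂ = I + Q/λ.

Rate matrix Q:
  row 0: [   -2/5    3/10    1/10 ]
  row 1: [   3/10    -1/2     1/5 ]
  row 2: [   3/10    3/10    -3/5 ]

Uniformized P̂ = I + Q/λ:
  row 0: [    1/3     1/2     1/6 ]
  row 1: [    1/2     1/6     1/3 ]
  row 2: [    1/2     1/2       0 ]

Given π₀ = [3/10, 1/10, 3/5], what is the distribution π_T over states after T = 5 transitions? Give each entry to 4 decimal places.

π = [0.4286, 0.3761, 0.1953]

t=0: π = [0.3000, 0.1000, 0.6000]
t=1: π = [0.4500, 0.4667, 0.0833]
t=2: π = [0.4250, 0.3444, 0.2306]
t=3: π = [0.4292, 0.3852, 0.1856]
t=4: π = [0.4285, 0.3716, 0.1999]
t=5: π = [0.4286, 0.3761, 0.1953]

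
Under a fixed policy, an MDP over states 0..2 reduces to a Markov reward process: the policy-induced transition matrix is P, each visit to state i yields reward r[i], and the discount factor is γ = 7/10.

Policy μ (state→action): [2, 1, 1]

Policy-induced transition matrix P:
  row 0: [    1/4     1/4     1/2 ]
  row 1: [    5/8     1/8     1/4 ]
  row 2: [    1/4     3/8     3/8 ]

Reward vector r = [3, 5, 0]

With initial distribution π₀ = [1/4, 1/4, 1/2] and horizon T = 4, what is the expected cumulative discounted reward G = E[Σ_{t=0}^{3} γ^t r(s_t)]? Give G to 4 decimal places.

G = 5.6830

t=0: π = [0.2500, 0.2500, 0.5000], E[r] = 2.0000, γ^t·E[r] = 2.000000, running G = 2.000000
t=1: π = [0.3438, 0.2813, 0.3750], E[r] = 2.4375, γ^t·E[r] = 1.706250, running G = 3.706250
t=2: π = [0.3555, 0.2617, 0.3828], E[r] = 2.3750, γ^t·E[r] = 1.163750, running G = 4.870000
t=3: π = [0.3481, 0.2651, 0.3867], E[r] = 2.3701, γ^t·E[r] = 0.812950, running G = 5.682950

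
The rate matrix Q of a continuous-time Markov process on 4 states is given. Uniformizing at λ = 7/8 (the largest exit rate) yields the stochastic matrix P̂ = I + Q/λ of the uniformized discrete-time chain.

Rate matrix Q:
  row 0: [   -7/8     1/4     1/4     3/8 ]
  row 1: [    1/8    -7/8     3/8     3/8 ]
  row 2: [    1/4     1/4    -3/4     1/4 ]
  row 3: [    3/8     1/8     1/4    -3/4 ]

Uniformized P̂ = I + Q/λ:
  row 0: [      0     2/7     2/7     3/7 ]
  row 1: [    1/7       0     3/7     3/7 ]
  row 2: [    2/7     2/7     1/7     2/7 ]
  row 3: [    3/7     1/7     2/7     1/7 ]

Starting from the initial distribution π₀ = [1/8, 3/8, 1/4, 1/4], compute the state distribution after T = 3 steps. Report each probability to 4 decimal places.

π = [0.2292, 0.1870, 0.2766, 0.3072]

t=0: π = [0.1250, 0.3750, 0.2500, 0.2500]
t=1: π = [0.2321, 0.1429, 0.3036, 0.3214]
t=2: π = [0.2449, 0.1990, 0.2628, 0.2934]
t=3: π = [0.2292, 0.1870, 0.2766, 0.3072]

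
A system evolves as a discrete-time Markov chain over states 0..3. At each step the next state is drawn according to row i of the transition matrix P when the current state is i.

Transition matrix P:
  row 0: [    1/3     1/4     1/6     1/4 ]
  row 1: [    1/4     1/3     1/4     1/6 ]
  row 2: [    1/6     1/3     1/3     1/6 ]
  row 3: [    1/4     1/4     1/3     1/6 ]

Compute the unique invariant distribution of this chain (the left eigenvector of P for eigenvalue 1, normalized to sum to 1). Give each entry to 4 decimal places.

π = [0.2484, 0.2970, 0.2672, 0.1874]

Balance equations π_j = Σ_i π_i·P[i][j]:
  π_0 = 1/3·π_0 + 1/4·π_1 + 1/6·π_2 + 1/4·π_3
  π_1 = 1/4·π_0 + 1/3·π_1 + 1/3·π_2 + 1/4·π_3
  π_2 = 1/6·π_0 + 1/4·π_1 + 1/3·π_2 + 1/3·π_3
  normalize: π_0 + π_1 + π_2 + π_3 = 1
Solving the linear system gives exactly π = [358/1441, 428/1441, 35/131, 270/1441].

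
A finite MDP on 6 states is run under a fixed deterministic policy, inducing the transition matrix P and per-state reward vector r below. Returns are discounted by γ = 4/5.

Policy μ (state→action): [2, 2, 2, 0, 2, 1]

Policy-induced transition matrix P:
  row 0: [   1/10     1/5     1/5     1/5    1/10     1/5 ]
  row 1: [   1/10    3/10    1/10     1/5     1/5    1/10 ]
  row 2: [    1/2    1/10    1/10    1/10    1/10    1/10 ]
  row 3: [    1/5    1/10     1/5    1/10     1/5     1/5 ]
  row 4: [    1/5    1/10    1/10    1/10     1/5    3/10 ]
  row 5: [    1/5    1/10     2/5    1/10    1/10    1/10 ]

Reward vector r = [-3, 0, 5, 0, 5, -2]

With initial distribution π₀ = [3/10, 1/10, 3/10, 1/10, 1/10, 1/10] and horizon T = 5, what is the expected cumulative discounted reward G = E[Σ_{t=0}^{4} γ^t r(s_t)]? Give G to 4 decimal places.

t=0: π = [0.3000, 0.1000, 0.3000, 0.1000, 0.1000, 0.1000], E[r] = 0.9000, γ^t·E[r] = 0.900000, running G = 0.900000
t=1: π = [0.2500, 0.1500, 0.1700, 0.1400, 0.1300, 0.1600], E[r] = 0.4300, γ^t·E[r] = 0.344000, running G = 1.244000
t=2: π = [0.2110, 0.1550, 0.1870, 0.1400, 0.1420, 0.1650], E[r] = 0.6820, γ^t·E[r] = 0.436480, running G = 1.680480
t=3: π = [0.2195, 0.1521, 0.1846, 0.1366, 0.1437, 0.1635], E[r] = 0.6560, γ^t·E[r] = 0.335872, running G = 2.016352
t=4: π = [0.2182, 0.1524, 0.1847, 0.1372, 0.1432, 0.1644], E[r] = 0.6561, γ^t·E[r] = 0.268755, running G = 2.285107

G = 2.2851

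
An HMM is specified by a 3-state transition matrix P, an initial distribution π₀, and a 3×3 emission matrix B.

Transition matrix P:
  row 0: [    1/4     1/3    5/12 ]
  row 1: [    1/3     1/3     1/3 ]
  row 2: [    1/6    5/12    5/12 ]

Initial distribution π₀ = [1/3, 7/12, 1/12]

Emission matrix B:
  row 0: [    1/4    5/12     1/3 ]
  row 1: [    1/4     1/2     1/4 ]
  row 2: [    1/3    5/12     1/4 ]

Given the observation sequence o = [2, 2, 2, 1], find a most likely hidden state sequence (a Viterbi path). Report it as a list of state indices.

path = [1, 0, 2, 1]

t=0: δ = [1.111e-01, 1.458e-01, 2.083e-02]  (obs o_0=2)
t=1: δ = [1.620e-02, 1.215e-02, 1.215e-02]  ψ = [1, 1, 1]  (obs o_1=2)
t=2: δ = [1.350e-03, 1.350e-03, 1.688e-03]  ψ = [0, 0, 0]  (obs o_2=2)
t=3: δ = [1.875e-04, 3.516e-04, 2.930e-04]  ψ = [1, 2, 2]  (obs o_3=1)
backtrack: best end state = 1; path = [1, 0, 2, 1]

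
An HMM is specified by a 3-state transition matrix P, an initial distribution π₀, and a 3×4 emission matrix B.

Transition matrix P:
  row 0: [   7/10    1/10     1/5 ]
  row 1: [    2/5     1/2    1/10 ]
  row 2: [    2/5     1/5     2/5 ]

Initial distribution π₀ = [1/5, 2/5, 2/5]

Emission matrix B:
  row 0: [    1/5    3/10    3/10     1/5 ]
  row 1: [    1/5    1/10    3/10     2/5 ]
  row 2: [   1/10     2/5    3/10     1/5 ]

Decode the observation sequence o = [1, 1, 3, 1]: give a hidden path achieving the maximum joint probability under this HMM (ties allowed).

t=0: δ = [6.000e-02, 4.000e-02, 1.600e-01]  (obs o_0=1)
t=1: δ = [1.920e-02, 3.200e-03, 2.560e-02]  ψ = [2, 2, 2]  (obs o_1=1)
t=2: δ = [2.688e-03, 2.048e-03, 2.048e-03]  ψ = [0, 2, 2]  (obs o_2=3)
t=3: δ = [5.645e-04, 1.024e-04, 3.277e-04]  ψ = [0, 1, 2]  (obs o_3=1)
backtrack: best end state = 0; path = [2, 0, 0, 0]

path = [2, 0, 0, 0]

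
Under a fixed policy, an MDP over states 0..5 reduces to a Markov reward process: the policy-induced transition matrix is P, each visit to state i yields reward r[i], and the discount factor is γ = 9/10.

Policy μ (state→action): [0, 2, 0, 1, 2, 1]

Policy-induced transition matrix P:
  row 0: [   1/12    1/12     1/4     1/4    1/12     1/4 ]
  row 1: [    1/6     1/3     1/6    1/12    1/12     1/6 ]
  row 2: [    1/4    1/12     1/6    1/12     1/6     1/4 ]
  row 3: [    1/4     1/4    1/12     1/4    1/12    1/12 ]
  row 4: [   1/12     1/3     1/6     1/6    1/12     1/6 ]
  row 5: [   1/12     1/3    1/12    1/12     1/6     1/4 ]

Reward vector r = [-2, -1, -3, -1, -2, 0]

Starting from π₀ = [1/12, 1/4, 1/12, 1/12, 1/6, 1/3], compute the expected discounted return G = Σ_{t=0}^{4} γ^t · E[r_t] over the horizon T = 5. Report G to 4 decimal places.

t=0: π = [0.0833, 0.2500, 0.0833, 0.0833, 0.1667, 0.3333], E[r] = -1.0833, γ^t·E[r] = -1.083333, running G = -1.083333
t=1: π = [0.1319, 0.2847, 0.1389, 0.1250, 0.1181, 0.2014], E[r] = -1.3264, γ^t·E[r] = -1.193750, running G = -2.277083
t=2: π = [0.1510, 0.2552, 0.1505, 0.1360, 0.1117, 0.1956], E[r] = -1.3681, γ^t·E[r] = -1.108125, running G = -3.385208
t=3: π = [0.1523, 0.2466, 0.1516, 0.1405, 0.1122, 0.1968], E[r] = -1.3710, γ^t·E[r] = -0.999457, running G = -4.384665
t=4: π = [0.1526, 0.2456, 0.1513, 0.1415, 0.1124, 0.1967], E[r] = -1.3708, γ^t·E[r] = -0.899358, running G = -5.284024

G = -5.2840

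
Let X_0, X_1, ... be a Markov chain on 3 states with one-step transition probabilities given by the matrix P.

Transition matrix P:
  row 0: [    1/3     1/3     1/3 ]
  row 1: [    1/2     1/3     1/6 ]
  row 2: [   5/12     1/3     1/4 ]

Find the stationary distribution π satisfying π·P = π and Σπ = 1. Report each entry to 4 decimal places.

Balance equations π_j = Σ_i π_i·P[i][j]:
  π_0 = 1/3·π_0 + 1/2·π_1 + 5/12·π_2
  π_1 = 1/3·π_0 + 1/3·π_1 + 1/3·π_2
  normalize: π_0 + π_1 + π_2 = 1
Solving the linear system gives exactly π = [16/39, 1/3, 10/39].

π = [0.4103, 0.3333, 0.2564]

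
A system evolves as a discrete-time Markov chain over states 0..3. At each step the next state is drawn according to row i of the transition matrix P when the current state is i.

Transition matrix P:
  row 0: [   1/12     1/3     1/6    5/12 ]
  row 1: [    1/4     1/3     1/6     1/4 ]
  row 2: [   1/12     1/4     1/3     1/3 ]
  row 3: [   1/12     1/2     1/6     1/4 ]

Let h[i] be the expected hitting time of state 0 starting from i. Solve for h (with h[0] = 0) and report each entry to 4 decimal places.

h = [0.0000, 5.8065, 7.0645, 6.7742]

First-step conditioning: h[0] = 0; for i ≠ 0, h[i] = 1 + Σ_k P[i][k]·h[k].
  h[1] = 1 + 1/3·h[1] + 1/6·h[2] + 1/4·h[3]
  h[2] = 1 + 1/4·h[1] + 1/3·h[2] + 1/3·h[3]
  h[3] = 1 + 1/2·h[1] + 1/6·h[2] + 1/4·h[3]
Solving the 3×3 linear system over states ≠ 0 gives exactly h = [0, 180/31, 219/31, 210/31] (h[0] = 0 is the target).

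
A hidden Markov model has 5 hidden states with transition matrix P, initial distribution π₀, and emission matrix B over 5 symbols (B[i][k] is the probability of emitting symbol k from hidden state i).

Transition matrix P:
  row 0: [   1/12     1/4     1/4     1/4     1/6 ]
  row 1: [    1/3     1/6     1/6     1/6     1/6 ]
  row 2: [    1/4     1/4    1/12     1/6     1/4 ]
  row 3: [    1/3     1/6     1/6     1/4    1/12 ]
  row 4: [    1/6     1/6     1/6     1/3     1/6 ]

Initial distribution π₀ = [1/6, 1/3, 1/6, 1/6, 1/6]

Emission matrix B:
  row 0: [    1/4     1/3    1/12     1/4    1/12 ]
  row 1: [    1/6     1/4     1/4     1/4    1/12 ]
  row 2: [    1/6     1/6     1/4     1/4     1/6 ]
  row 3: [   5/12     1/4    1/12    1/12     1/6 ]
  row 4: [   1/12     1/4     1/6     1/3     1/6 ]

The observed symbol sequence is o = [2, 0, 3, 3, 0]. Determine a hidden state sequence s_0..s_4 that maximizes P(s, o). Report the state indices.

path = [1, 0, 2, 4, 3]

t=0: δ = [1.389e-02, 8.333e-02, 4.167e-02, 1.389e-02, 2.778e-02]  (obs o_0=2)
t=1: δ = [6.944e-03, 2.315e-03, 2.315e-03, 5.787e-03, 1.157e-03]  ψ = [1, 1, 1, 1, 1]  (obs o_1=0)
t=2: δ = [4.823e-04, 4.340e-04, 4.340e-04, 1.447e-04, 3.858e-04]  ψ = [3, 0, 0, 0, 0]  (obs o_2=3)
t=3: δ = [3.617e-05, 3.014e-05, 3.014e-05, 1.072e-05, 3.617e-05]  ψ = [1, 0, 0, 4, 2]  (obs o_3=3)
t=4: δ = [2.512e-06, 1.507e-06, 1.507e-06, 5.023e-06, 6.279e-07]  ψ = [1, 0, 0, 4, 2]  (obs o_4=0)
backtrack: best end state = 3; path = [1, 0, 2, 4, 3]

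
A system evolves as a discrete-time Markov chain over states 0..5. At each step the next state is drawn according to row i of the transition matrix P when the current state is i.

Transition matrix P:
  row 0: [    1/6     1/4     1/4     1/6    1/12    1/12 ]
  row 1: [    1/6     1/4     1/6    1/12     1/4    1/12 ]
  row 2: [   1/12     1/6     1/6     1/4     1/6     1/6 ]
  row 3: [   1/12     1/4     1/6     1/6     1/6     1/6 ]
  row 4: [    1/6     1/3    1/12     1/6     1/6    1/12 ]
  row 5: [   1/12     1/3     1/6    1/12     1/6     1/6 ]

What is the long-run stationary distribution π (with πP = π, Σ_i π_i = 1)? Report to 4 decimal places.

Balance equations π_j = Σ_i π_i·P[i][j]:
  π_0 = 1/6·π_0 + 1/6·π_1 + 1/12·π_2 + 1/12·π_3 + 1/6·π_4 + 1/12·π_5
  π_1 = 1/4·π_0 + 1/4·π_1 + 1/6·π_2 + 1/4·π_3 + 1/3·π_4 + 1/3·π_5
  π_2 = 1/4·π_0 + 1/6·π_1 + 1/6·π_2 + 1/6·π_3 + 1/12·π_4 + 1/6·π_5
  π_3 = 1/6·π_0 + 1/12·π_1 + 1/4·π_2 + 1/6·π_3 + 1/6·π_4 + 1/12·π_5
  π_4 = 1/12·π_0 + 1/4·π_1 + 1/6·π_2 + 1/6·π_3 + 1/6·π_4 + 1/6·π_5
  normalize: π_0 + π_1 + π_2 + π_3 + π_4 + π_5 = 1
Solving the linear system gives exactly π = [2510/19191, 5012/19191, 4165/25588, 5701/38382, 3407/19191, 9151/76764].

π = [0.1308, 0.2612, 0.1628, 0.1485, 0.1775, 0.1192]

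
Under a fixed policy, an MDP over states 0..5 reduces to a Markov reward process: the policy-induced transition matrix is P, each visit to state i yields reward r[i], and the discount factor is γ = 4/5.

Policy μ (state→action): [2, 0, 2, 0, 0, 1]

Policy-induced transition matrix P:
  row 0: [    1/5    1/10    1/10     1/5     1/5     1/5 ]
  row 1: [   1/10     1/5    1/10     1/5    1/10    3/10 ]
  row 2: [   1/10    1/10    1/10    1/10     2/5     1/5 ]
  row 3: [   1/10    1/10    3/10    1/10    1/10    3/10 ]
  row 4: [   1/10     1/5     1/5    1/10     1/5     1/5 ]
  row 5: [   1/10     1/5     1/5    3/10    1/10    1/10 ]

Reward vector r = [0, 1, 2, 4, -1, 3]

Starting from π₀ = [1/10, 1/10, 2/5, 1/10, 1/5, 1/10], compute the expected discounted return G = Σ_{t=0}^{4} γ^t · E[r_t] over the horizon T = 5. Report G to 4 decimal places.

t=0: π = [0.1000, 0.1000, 0.4000, 0.1000, 0.2000, 0.1000], E[r] = 1.4000, γ^t·E[r] = 1.400000, running G = 1.400000
t=1: π = [0.1100, 0.1400, 0.1500, 0.1400, 0.2500, 0.2100], E[r] = 1.3800, γ^t·E[r] = 1.104000, running G = 2.504000
t=2: π = [0.1110, 0.1600, 0.1740, 0.1670, 0.1810, 0.2070], E[r] = 1.6160, γ^t·E[r] = 1.034240, running G = 3.538240
t=3: π = [0.1111, 0.1548, 0.1722, 0.1685, 0.1814, 0.2120], E[r] = 1.6278, γ^t·E[r] = 0.833434, running G = 4.371674
t=4: π = [0.1111, 0.1548, 0.1730, 0.1690, 0.1809, 0.2111], E[r] = 1.6293, γ^t·E[r] = 0.667378, running G = 5.039051

G = 5.0391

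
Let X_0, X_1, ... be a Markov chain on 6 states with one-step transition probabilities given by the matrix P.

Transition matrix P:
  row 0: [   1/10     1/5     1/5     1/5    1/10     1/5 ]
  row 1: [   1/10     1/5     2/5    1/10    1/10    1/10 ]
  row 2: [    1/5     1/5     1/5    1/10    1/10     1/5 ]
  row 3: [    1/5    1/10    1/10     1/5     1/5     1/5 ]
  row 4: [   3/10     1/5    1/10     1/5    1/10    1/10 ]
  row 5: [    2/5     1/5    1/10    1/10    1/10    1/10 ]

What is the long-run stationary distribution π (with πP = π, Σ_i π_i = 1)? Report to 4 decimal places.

Balance equations π_j = Σ_i π_i·P[i][j]:
  π_0 = 1/10·π_0 + 1/10·π_1 + 1/5·π_2 + 1/5·π_3 + 3/10·π_4 + 2/5·π_5
  π_1 = 1/5·π_0 + 1/5·π_1 + 1/5·π_2 + 1/10·π_3 + 1/5·π_4 + 1/5·π_5
  π_2 = 1/5·π_0 + 2/5·π_1 + 1/5·π_2 + 1/10·π_3 + 1/10·π_4 + 1/10·π_5
  π_3 = 1/5·π_0 + 1/10·π_1 + 1/10·π_2 + 1/5·π_3 + 1/5·π_4 + 1/10·π_5
  π_4 = 1/10·π_0 + 1/10·π_1 + 1/10·π_2 + 1/5·π_3 + 1/10·π_4 + 1/10·π_5
  normalize: π_0 + π_1 + π_2 + π_3 + π_4 + π_5 = 1
Solving the linear system gives exactly π = [21869/107470, 1992/10747, 21011/107470, 1574/10747, 12321/107470, 17/110].

π = [0.2035, 0.1854, 0.1955, 0.1465, 0.1146, 0.1545]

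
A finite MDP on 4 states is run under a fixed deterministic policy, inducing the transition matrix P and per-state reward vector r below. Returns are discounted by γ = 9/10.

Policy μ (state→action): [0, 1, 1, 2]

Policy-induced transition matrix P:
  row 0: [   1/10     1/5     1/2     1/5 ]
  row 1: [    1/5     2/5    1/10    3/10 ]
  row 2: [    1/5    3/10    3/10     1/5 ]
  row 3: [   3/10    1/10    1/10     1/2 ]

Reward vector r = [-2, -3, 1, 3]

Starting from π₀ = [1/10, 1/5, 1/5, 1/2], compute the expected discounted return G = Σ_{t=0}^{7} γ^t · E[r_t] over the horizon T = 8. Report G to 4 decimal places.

t=0: π = [0.1000, 0.2000, 0.2000, 0.5000], E[r] = 0.9000, γ^t·E[r] = 0.900000, running G = 0.900000
t=1: π = [0.2400, 0.2100, 0.1800, 0.3700], E[r] = 0.1800, γ^t·E[r] = 0.162000, running G = 1.062000
t=2: π = [0.2130, 0.2230, 0.2320, 0.3320], E[r] = 0.1330, γ^t·E[r] = 0.107730, running G = 1.169730
t=3: π = [0.2119, 0.2346, 0.2316, 0.3219], E[r] = 0.0697, γ^t·E[r] = 0.050811, running G = 1.220541
t=4: π = [0.2110, 0.2379, 0.2311, 0.3200], E[r] = 0.0555, γ^t·E[r] = 0.036414, running G = 1.256955
t=5: π = [0.2109, 0.2387, 0.2306, 0.3198], E[r] = 0.0522, γ^t·E[r] = 0.030797, running G = 1.287752
t=6: π = [0.2109, 0.2388, 0.2305, 0.3198], E[r] = 0.0517, γ^t·E[r] = 0.027461, running G = 1.315213
t=7: π = [0.2109, 0.2388, 0.2305, 0.3198], E[r] = 0.0516, γ^t·E[r] = 0.024703, running G = 1.339916

G = 1.3399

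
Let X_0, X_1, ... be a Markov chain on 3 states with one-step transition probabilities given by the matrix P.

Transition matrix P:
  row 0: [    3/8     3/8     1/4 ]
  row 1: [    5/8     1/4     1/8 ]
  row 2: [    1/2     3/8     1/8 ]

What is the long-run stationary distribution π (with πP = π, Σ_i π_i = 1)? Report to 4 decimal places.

Balance equations π_j = Σ_i π_i·P[i][j]:
  π_0 = 3/8·π_0 + 5/8·π_1 + 1/2·π_2
  π_1 = 3/8·π_0 + 1/4·π_1 + 3/8·π_2
  normalize: π_0 + π_1 + π_2 = 1
Solving the linear system gives exactly π = [13/27, 1/3, 5/27].

π = [0.4815, 0.3333, 0.1852]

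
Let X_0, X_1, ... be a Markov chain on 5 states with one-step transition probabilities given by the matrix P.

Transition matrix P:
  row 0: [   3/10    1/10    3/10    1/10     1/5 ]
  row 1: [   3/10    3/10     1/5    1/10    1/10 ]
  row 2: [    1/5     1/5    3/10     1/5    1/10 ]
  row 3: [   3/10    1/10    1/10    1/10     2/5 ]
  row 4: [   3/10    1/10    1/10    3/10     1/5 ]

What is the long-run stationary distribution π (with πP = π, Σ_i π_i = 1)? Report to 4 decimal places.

π = [0.2786, 0.1517, 0.2136, 0.1605, 0.1956]

Balance equations π_j = Σ_i π_i·P[i][j]:
  π_0 = 3/10·π_0 + 3/10·π_1 + 1/5·π_2 + 3/10·π_3 + 3/10·π_4
  π_1 = 1/10·π_0 + 3/10·π_1 + 1/5·π_2 + 1/10·π_3 + 1/10·π_4
  π_2 = 3/10·π_0 + 1/5·π_1 + 3/10·π_2 + 1/10·π_3 + 1/10·π_4
  π_3 = 1/10·π_0 + 1/10·π_1 + 1/5·π_2 + 1/10·π_3 + 3/10·π_4
  normalize: π_0 + π_1 + π_2 + π_3 + π_4 = 1
Solving the linear system gives exactly π = [90/323, 49/323, 69/323, 311/1938, 379/1938].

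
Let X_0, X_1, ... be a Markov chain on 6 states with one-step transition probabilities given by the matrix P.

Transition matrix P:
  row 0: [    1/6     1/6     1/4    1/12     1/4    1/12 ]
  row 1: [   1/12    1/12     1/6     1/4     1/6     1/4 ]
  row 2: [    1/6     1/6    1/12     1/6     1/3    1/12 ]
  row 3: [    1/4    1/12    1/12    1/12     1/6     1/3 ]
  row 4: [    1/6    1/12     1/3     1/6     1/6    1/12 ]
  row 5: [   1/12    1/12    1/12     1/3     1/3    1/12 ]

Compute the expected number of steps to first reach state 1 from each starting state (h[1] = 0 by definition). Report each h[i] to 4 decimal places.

h = [8.0758, 0.0000, 8.1844, 8.9028, 8.7690, 8.9952]

First-step conditioning: h[1] = 0; for i ≠ 1, h[i] = 1 + Σ_k P[i][k]·h[k].
  h[0] = 1 + 1/6·h[0] + 1/4·h[2] + 1/12·h[3] + 1/4·h[4] + 1/12·h[5]
  h[2] = 1 + 1/6·h[0] + 1/12·h[2] + 1/6·h[3] + 1/3·h[4] + 1/12·h[5]
  h[3] = 1 + 1/4·h[0] + 1/12·h[2] + 1/12·h[3] + 1/6·h[4] + 1/3·h[5]
  h[4] = 1 + 1/6·h[0] + 1/3·h[2] + 1/6·h[3] + 1/6·h[4] + 1/12·h[5]
  h[5] = 1 + 1/12·h[0] + 1/12·h[2] + 1/3·h[3] + 1/3·h[4] + 1/12·h[5]
Solving the 5×5 linear system over states ≠ 1 gives exactly h = [299880/37133, 0, 303912/37133, 330588/37133, 325620/37133, 334020/37133] (h[1] = 0 is the target).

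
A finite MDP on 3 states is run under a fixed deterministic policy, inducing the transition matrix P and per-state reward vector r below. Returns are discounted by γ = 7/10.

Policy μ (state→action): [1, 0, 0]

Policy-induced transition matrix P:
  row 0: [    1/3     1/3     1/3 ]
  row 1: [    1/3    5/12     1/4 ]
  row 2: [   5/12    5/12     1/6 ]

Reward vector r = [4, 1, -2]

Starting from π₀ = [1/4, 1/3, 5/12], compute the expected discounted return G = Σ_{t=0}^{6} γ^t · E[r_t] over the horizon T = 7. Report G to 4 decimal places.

G = 3.2240

t=0: π = [0.2500, 0.3333, 0.4167], E[r] = 0.5000, γ^t·E[r] = 0.500000, running G = 0.500000
t=1: π = [0.3681, 0.3958, 0.2361], E[r] = 1.3958, γ^t·E[r] = 0.977083, running G = 1.477083
t=2: π = [0.3530, 0.3860, 0.2610], E[r] = 1.2760, γ^t·E[r] = 0.625260, running G = 2.102344
t=3: π = [0.3551, 0.3872, 0.2577], E[r] = 1.2922, γ^t·E[r] = 0.443240, running G = 2.545584
t=4: π = [0.3548, 0.3871, 0.2581], E[r] = 1.2901, γ^t·E[r] = 0.309744, running G = 2.855328
t=5: π = [0.3548, 0.3871, 0.2581], E[r] = 1.2904, γ^t·E[r] = 0.216870, running G = 3.072198
t=6: π = [0.3548, 0.3871, 0.2581], E[r] = 1.2903, γ^t·E[r] = 0.151805, running G = 3.224003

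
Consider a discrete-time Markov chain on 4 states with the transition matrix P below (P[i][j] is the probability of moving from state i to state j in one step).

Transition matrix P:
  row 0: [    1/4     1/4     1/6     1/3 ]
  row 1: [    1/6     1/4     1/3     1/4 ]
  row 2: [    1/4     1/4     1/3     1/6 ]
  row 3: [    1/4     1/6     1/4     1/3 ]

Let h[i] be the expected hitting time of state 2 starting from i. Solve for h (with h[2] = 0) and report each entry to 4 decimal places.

h = [4.3443, 3.6456, 0.0000, 4.0405]

First-step conditioning: h[2] = 0; for i ≠ 2, h[i] = 1 + Σ_k P[i][k]·h[k].
  h[0] = 1 + 1/4·h[0] + 1/4·h[1] + 1/3·h[3]
  h[1] = 1 + 1/6·h[0] + 1/4·h[1] + 1/4·h[3]
  h[3] = 1 + 1/4·h[0] + 1/6·h[1] + 1/3·h[3]
Solving the 3×3 linear system over states ≠ 2 gives exactly h = [1716/395, 288/79, 0, 1596/395] (h[2] = 0 is the target).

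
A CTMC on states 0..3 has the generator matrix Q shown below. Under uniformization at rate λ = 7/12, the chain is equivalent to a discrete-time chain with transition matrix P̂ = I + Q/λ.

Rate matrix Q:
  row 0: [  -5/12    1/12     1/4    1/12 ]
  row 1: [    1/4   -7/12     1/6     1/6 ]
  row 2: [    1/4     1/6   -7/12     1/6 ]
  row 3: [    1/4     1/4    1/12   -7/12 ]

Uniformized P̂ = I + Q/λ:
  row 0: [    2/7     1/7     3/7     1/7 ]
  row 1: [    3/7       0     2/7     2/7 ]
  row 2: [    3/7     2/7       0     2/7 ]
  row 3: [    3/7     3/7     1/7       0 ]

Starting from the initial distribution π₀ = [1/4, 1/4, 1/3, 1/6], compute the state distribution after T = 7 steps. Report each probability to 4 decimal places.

π = [0.3750, 0.2006, 0.2439, 0.1806]

t=0: π = [0.2500, 0.2500, 0.3333, 0.1667]
t=1: π = [0.3929, 0.2024, 0.2024, 0.2024]
t=2: π = [0.3724, 0.2007, 0.2551, 0.1718]
t=3: π = [0.3754, 0.1997, 0.2415, 0.1834]
t=4: π = [0.3749, 0.2012, 0.2441, 0.1797]
t=5: π = [0.3750, 0.2003, 0.2439, 0.1808]
t=6: π = [0.3750, 0.2007, 0.2438, 0.1805]
t=7: π = [0.3750, 0.2006, 0.2439, 0.1806]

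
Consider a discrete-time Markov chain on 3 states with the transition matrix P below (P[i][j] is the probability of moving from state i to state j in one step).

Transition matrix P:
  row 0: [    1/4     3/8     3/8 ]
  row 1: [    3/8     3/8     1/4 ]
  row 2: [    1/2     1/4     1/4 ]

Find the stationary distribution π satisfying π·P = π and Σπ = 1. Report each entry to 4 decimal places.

π = [0.3662, 0.3380, 0.2958]

Balance equations π_j = Σ_i π_i·P[i][j]:
  π_0 = 1/4·π_0 + 3/8·π_1 + 1/2·π_2
  π_1 = 3/8·π_0 + 3/8·π_1 + 1/4·π_2
  normalize: π_0 + π_1 + π_2 = 1
Solving the linear system gives exactly π = [26/71, 24/71, 21/71].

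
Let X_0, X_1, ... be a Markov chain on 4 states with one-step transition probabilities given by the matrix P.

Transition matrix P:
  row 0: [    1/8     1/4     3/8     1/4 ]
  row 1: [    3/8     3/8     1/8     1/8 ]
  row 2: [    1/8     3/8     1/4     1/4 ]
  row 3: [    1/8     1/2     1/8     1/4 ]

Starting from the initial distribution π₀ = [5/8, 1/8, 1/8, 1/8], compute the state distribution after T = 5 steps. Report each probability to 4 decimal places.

t=0: π = [0.6250, 0.1250, 0.1250, 0.1250]
t=1: π = [0.1563, 0.3125, 0.2969, 0.2344]
t=2: π = [0.2031, 0.3848, 0.2012, 0.2109]
t=3: π = [0.2212, 0.3760, 0.2009, 0.2019]
t=4: π = [0.2190, 0.3726, 0.2054, 0.2030]
t=5: π = [0.2181, 0.3730, 0.2054, 0.2034]

π = [0.2181, 0.3730, 0.2054, 0.2034]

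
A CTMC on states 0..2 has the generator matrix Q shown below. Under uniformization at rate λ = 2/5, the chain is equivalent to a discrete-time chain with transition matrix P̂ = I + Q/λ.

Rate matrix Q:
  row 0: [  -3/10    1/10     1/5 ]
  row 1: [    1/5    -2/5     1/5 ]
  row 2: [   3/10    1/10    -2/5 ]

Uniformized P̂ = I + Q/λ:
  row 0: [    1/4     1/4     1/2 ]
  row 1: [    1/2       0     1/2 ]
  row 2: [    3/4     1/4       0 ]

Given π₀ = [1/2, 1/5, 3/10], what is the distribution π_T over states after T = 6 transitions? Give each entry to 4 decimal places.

t=0: π = [0.5000, 0.2000, 0.3000]
t=1: π = [0.4500, 0.2000, 0.3500]
t=2: π = [0.4750, 0.2000, 0.3250]
t=3: π = [0.4625, 0.2000, 0.3375]
t=4: π = [0.4688, 0.2000, 0.3313]
t=5: π = [0.4656, 0.2000, 0.3344]
t=6: π = [0.4672, 0.2000, 0.3328]

π = [0.4672, 0.2000, 0.3328]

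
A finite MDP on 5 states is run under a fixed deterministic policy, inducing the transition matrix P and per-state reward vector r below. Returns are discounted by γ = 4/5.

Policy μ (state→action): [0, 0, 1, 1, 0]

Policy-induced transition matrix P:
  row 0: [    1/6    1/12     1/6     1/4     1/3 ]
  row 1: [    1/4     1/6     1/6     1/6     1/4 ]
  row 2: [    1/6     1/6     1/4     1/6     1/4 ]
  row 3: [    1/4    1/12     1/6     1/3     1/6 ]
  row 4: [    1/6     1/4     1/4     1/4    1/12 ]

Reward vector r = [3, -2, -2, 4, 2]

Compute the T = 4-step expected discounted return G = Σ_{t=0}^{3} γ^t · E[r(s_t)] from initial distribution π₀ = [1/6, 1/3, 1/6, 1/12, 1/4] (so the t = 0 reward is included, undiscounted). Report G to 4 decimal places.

t=0: π = [0.1667, 0.3333, 0.1667, 0.0833, 0.2500], E[r] = 0.3333, γ^t·E[r] = 0.333333, running G = 0.333333
t=1: π = [0.2014, 0.1667, 0.2014, 0.2153, 0.2153], E[r] = 1.1597, γ^t·E[r] = 0.927778, running G = 1.261111
t=2: π = [0.1985, 0.1499, 0.2014, 0.2373, 0.2130], E[r] = 1.2679, γ^t·E[r] = 0.811481, running G = 2.072593
t=3: π = [0.1989, 0.1481, 0.2012, 0.2405, 0.2113], E[r] = 1.2827, γ^t·E[r] = 0.656765, running G = 2.729358

G = 2.7294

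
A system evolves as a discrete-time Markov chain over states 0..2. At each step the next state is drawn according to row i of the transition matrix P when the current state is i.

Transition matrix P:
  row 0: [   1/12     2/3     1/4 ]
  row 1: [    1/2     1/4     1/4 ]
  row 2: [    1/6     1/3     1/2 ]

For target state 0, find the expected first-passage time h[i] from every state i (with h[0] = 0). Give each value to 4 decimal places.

First-step conditioning: h[0] = 0; for i ≠ 0, h[i] = 1 + Σ_k P[i][k]·h[k].
  h[1] = 1 + 1/4·h[1] + 1/4·h[2]
  h[2] = 1 + 1/3·h[1] + 1/2·h[2]
Solving the 2×2 linear system over states ≠ 0 gives exactly h = [0, 18/7, 26/7] (h[0] = 0 is the target).

h = [0.0000, 2.5714, 3.7143]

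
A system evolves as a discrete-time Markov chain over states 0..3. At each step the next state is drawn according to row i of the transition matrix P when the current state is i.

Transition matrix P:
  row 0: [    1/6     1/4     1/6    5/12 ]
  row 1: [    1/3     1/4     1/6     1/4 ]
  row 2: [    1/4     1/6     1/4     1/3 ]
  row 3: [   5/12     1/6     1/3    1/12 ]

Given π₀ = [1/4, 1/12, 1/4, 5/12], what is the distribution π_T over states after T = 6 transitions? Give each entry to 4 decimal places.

t=0: π = [0.2500, 0.0833, 0.2500, 0.4167]
t=1: π = [0.3056, 0.1944, 0.2569, 0.2431]
t=2: π = [0.2813, 0.2083, 0.2286, 0.2818]
t=3: π = [0.2909, 0.2075, 0.2327, 0.2690]
t=4: π = [0.2879, 0.2082, 0.2309, 0.2730]
t=5: π = [0.2889, 0.2080, 0.2314, 0.2717]
t=6: π = [0.2885, 0.2081, 0.2312, 0.2721]

π = [0.2885, 0.2081, 0.2312, 0.2721]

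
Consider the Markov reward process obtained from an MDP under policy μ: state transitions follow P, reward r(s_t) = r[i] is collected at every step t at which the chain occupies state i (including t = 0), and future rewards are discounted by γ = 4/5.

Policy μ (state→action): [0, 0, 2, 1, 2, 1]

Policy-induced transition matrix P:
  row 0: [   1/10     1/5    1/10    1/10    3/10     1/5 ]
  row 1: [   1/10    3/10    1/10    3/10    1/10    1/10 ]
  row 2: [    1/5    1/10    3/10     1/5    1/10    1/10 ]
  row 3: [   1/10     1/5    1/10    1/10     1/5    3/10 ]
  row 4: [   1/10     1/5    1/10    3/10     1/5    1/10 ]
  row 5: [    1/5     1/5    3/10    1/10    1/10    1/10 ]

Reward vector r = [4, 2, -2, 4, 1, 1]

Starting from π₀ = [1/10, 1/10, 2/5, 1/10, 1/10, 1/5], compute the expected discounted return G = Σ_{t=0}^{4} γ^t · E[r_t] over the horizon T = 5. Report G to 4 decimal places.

G = 4.3181

t=0: π = [0.1000, 0.1000, 0.4000, 0.1000, 0.1000, 0.2000], E[r] = 0.5000, γ^t·E[r] = 0.500000, running G = 0.500000
t=1: π = [0.1600, 0.1700, 0.2200, 0.1800, 0.1400, 0.1300], E[r] = 1.5300, γ^t·E[r] = 1.224000, running G = 1.724000
t=2: π = [0.1350, 0.1950, 0.1700, 0.1840, 0.1640, 0.1520], E[r] = 1.6420, γ^t·E[r] = 1.050880, running G = 2.774880
t=3: π = [0.1322, 0.2025, 0.1644, 0.1888, 0.1618, 0.1503], E[r] = 1.6723, γ^t·E[r] = 0.856218, running G = 3.631098
t=4: π = [0.1315, 0.2038, 0.1629, 0.1893, 0.1615, 0.1510], E[r] = 1.6773, γ^t·E[r] = 0.687022, running G = 4.318120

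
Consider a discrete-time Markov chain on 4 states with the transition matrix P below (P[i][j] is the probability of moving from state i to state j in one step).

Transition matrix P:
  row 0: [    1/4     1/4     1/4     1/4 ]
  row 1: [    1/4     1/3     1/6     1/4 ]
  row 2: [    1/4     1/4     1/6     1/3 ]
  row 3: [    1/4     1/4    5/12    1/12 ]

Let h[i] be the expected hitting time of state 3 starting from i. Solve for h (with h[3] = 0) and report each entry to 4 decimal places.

h = [3.7386, 3.7647, 3.4510, 0.0000]

First-step conditioning: h[3] = 0; for i ≠ 3, h[i] = 1 + Σ_k P[i][k]·h[k].
  h[0] = 1 + 1/4·h[0] + 1/4·h[1] + 1/4·h[2]
  h[1] = 1 + 1/4·h[0] + 1/3·h[1] + 1/6·h[2]
  h[2] = 1 + 1/4·h[0] + 1/4·h[1] + 1/6·h[2]
Solving the 3×3 linear system over states ≠ 3 gives exactly h = [572/153, 64/17, 176/51, 0] (h[3] = 0 is the target).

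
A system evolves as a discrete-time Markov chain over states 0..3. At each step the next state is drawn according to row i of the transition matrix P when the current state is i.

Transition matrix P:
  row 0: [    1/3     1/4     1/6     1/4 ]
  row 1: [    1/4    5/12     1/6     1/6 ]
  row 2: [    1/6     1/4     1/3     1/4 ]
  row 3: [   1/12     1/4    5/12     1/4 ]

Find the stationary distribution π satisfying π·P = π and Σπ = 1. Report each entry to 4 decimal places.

π = [0.2075, 0.3000, 0.2675, 0.2250]

Balance equations π_j = Σ_i π_i·P[i][j]:
  π_0 = 1/3·π_0 + 1/4·π_1 + 1/6·π_2 + 1/12·π_3
  π_1 = 1/4·π_0 + 5/12·π_1 + 1/4·π_2 + 1/4·π_3
  π_2 = 1/6·π_0 + 1/6·π_1 + 1/3·π_2 + 5/12·π_3
  normalize: π_0 + π_1 + π_2 + π_3 = 1
Solving the linear system gives exactly π = [83/400, 3/10, 107/400, 9/40].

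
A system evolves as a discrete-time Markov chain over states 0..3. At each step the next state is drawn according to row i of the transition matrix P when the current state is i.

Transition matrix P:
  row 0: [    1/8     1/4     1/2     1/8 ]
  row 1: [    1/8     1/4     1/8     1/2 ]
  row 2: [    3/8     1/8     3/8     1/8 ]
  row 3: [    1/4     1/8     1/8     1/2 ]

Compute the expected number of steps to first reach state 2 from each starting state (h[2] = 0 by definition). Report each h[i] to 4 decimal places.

First-step conditioning: h[2] = 0; for i ≠ 2, h[i] = 1 + Σ_k P[i][k]·h[k].
  h[0] = 1 + 1/8·h[0] + 1/4·h[1] + 1/8·h[3]
  h[1] = 1 + 1/8·h[0] + 1/4·h[1] + 1/2·h[3]
  h[3] = 1 + 1/4·h[0] + 1/8·h[1] + 1/2·h[3]
Solving the 3×3 linear system over states ≠ 2 gives exactly h = [344/103, 536/103, 0, 512/103] (h[2] = 0 is the target).

h = [3.3398, 5.2039, 0.0000, 4.9709]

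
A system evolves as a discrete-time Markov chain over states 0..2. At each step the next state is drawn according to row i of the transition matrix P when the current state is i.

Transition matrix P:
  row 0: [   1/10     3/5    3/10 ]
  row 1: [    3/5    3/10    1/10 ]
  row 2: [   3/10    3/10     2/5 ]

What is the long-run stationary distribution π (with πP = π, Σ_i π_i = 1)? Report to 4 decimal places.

π = [0.3514, 0.4054, 0.2432]

Balance equations π_j = Σ_i π_i·P[i][j]:
  π_0 = 1/10·π_0 + 3/5·π_1 + 3/10·π_2
  π_1 = 3/5·π_0 + 3/10·π_1 + 3/10·π_2
  normalize: π_0 + π_1 + π_2 = 1
Solving the linear system gives exactly π = [13/37, 15/37, 9/37].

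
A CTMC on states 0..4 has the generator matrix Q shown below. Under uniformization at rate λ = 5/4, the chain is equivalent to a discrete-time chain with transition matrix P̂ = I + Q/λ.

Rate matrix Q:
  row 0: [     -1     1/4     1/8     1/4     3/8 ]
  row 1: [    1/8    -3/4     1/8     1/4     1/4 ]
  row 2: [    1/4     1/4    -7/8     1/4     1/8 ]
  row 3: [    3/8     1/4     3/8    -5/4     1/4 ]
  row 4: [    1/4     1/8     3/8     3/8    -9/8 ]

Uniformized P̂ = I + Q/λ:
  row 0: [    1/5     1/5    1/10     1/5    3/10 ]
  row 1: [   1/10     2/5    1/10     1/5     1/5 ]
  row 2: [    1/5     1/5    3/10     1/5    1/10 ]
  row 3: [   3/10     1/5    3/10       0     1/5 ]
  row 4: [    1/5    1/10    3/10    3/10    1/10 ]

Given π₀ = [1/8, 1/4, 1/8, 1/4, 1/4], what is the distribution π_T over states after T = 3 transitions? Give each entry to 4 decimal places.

t=0: π = [0.1250, 0.2500, 0.1250, 0.2500, 0.2500]
t=1: π = [0.2000, 0.2250, 0.2250, 0.1750, 0.1750]
t=2: π = [0.1950, 0.2275, 0.2150, 0.1825, 0.1800]
t=3: π = [0.1955, 0.2275, 0.2155, 0.1815, 0.1800]

π = [0.1955, 0.2275, 0.2155, 0.1815, 0.1800]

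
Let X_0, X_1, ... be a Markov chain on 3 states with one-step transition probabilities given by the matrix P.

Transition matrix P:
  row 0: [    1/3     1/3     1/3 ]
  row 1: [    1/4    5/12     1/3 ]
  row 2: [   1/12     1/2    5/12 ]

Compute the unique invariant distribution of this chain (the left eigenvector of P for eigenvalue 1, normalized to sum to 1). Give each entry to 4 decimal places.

π = [0.2066, 0.4298, 0.3636]

Balance equations π_j = Σ_i π_i·P[i][j]:
  π_0 = 1/3·π_0 + 1/4·π_1 + 1/12·π_2
  π_1 = 1/3·π_0 + 5/12·π_1 + 1/2·π_2
  normalize: π_0 + π_1 + π_2 = 1
Solving the linear system gives exactly π = [25/121, 52/121, 4/11].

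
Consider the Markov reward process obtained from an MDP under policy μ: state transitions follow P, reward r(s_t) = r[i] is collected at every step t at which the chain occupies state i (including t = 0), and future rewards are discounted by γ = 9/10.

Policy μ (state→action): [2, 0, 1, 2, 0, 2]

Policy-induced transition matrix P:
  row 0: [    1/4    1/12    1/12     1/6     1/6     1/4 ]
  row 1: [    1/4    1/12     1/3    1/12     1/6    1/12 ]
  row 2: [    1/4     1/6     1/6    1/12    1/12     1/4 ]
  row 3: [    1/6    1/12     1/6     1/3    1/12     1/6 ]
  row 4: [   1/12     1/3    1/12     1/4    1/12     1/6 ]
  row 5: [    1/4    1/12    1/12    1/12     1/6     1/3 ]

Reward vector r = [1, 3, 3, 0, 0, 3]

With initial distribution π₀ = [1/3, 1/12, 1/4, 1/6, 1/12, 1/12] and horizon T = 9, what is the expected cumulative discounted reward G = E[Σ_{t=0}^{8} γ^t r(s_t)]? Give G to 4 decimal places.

t=0: π = [0.3333, 0.0833, 0.2500, 0.1667, 0.0833, 0.0833], E[r] = 1.5833, γ^t·E[r] = 1.583333, running G = 1.583333
t=1: π = [0.2222, 0.1250, 0.1389, 0.1667, 0.1250, 0.2222], E[r] = 1.6806, γ^t·E[r] = 1.512500, running G = 3.095833
t=2: π = [0.2153, 0.1262, 0.1400, 0.1644, 0.1308, 0.2234], E[r] = 1.6840, γ^t·E[r] = 1.364063, running G = 4.459896
t=3: π = [0.2145, 0.1277, 0.1402, 0.1642, 0.1304, 0.2230], E[r] = 1.6873, γ^t·E[r] = 1.230047, running G = 5.689943
t=4: π = [0.2146, 0.1276, 0.1406, 0.1640, 0.1304, 0.2228], E[r] = 1.6876, γ^t·E[r] = 1.107221, running G = 6.797164
t=5: π = [0.2146, 0.1277, 0.1406, 0.1639, 0.1304, 0.2228], E[r] = 1.6877, γ^t·E[r] = 0.996581, running G = 7.793745
t=6: π = [0.2146, 0.1277, 0.1406, 0.1639, 0.1304, 0.2228], E[r] = 1.6877, γ^t·E[r] = 0.896926, running G = 8.690671
t=7: π = [0.2146, 0.1277, 0.1406, 0.1639, 0.1304, 0.2228], E[r] = 1.6877, γ^t·E[r] = 0.807235, running G = 9.497906
t=8: π = [0.2146, 0.1277, 0.1406, 0.1639, 0.1304, 0.2228], E[r] = 1.6877, γ^t·E[r] = 0.726512, running G = 10.224418

G = 10.2244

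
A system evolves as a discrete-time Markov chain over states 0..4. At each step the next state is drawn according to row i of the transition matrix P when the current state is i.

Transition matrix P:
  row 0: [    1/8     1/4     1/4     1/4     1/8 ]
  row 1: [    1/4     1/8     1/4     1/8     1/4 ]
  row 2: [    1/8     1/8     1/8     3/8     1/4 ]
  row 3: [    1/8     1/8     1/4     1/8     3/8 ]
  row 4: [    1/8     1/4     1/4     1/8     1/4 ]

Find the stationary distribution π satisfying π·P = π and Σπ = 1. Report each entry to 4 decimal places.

Balance equations π_j = Σ_i π_i·P[i][j]:
  π_0 = 1/8·π_0 + 1/4·π_1 + 1/8·π_2 + 1/8·π_3 + 1/8·π_4
  π_1 = 1/4·π_0 + 1/8·π_1 + 1/8·π_2 + 1/8·π_3 + 1/4·π_4
  π_2 = 1/4·π_0 + 1/4·π_1 + 1/8·π_2 + 1/4·π_3 + 1/4·π_4
  π_3 = 1/4·π_0 + 1/8·π_1 + 3/8·π_2 + 1/8·π_3 + 1/8·π_4
  normalize: π_0 + π_1 + π_2 + π_3 + π_4 = 1
Solving the linear system gives exactly π = [763/5193, 911/5193, 2/9, 1033/5193, 148/577].

π = [0.1469, 0.1754, 0.2222, 0.1989, 0.2565]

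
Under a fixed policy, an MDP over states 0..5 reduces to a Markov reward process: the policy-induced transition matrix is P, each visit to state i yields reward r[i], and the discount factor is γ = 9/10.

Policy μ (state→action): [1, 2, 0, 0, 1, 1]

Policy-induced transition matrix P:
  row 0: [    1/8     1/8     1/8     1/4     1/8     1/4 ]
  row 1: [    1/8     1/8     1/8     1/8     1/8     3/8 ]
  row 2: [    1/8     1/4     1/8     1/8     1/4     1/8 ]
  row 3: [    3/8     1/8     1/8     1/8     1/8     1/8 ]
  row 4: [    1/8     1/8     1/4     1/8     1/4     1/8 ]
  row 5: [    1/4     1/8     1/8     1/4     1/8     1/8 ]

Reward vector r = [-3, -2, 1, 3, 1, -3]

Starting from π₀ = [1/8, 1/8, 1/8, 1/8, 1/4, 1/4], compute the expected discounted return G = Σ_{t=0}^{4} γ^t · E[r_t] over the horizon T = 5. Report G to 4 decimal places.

t=0: π = [0.1250, 0.1250, 0.1250, 0.1250, 0.2500, 0.2500], E[r] = -0.6250, γ^t·E[r] = -0.625000, running G = -0.625000
t=1: π = [0.1875, 0.1406, 0.1563, 0.1719, 0.1719, 0.1719], E[r] = -0.5156, γ^t·E[r] = -0.464063, running G = -1.089063
t=2: π = [0.1895, 0.1445, 0.1465, 0.1699, 0.1660, 0.1836], E[r] = -0.5859, γ^t·E[r] = -0.474609, running G = -1.563672
t=3: π = [0.1904, 0.1433, 0.1458, 0.1716, 0.1641, 0.1848], E[r] = -0.5876, γ^t·E[r] = -0.428394, running G = -1.992066
t=4: π = [0.1910, 0.1432, 0.1455, 0.1719, 0.1637, 0.1846], E[r] = -0.5884, γ^t·E[r] = -0.386055, running G = -2.378122

G = -2.3781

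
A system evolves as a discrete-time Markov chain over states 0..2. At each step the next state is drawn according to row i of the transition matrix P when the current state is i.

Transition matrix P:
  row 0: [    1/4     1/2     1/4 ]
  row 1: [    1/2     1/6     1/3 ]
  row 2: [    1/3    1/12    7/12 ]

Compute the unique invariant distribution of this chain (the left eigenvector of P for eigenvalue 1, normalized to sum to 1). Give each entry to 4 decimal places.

Balance equations π_j = Σ_i π_i·P[i][j]:
  π_0 = 1/4·π_0 + 1/2·π_1 + 1/3·π_2
  π_1 = 1/2·π_0 + 1/6·π_1 + 1/12·π_2
  normalize: π_0 + π_1 + π_2 = 1
Solving the linear system gives exactly π = [46/133, 33/133, 54/133].

π = [0.3459, 0.2481, 0.4060]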